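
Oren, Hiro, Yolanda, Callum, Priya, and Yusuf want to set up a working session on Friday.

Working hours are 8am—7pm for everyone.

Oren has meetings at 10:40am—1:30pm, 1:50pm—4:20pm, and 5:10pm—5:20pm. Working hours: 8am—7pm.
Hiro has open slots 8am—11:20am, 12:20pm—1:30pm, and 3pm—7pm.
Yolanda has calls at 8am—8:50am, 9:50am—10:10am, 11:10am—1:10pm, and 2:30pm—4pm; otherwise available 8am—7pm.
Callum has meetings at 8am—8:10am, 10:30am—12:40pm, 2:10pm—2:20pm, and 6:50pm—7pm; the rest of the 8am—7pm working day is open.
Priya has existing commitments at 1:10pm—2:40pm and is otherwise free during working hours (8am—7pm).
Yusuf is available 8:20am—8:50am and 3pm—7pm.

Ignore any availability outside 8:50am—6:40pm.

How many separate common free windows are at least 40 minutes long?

Oren free within 08:00–19:00: 08:00–10:40, 13:30–13:50, 16:20–17:10, 17:20–19:00.
Yolanda free within 08:00–19:00: 08:50–09:50, 10:10–11:10, 13:10–14:30, 16:00–19:00.
Callum free within 08:00–19:00: 08:10–10:30, 12:40–14:10, 14:20–18:50.
Priya free within 08:00–19:00: 08:00–13:10, 14:40–19:00.
Oren ∩ Hiro: 08:00–10:40, 16:20–17:10, 17:20–19:00.
Oren ∩ Hiro ∩ Yolanda: 08:50–09:50, 10:10–10:40, 16:20–17:10, 17:20–19:00.
Oren ∩ Hiro ∩ Yolanda ∩ Callum: 08:50–09:50, 10:10–10:30, 16:20–17:10, 17:20–18:50.
Oren ∩ Hiro ∩ Yolanda ∩ Callum ∩ Priya: 08:50–09:50, 10:10–10:30, 16:20–17:10, 17:20–18:50.
Oren ∩ Hiro ∩ Yolanda ∩ Callum ∩ Priya ∩ Yusuf: 16:20–17:10, 17:20–18:50.
Restricted to 08:50–18:40: 16:20–17:10, 17:20–18:40.
Windows ≥ 40 min: 16:20–17:10, 17:20–18:40.
That's 2 windows.

2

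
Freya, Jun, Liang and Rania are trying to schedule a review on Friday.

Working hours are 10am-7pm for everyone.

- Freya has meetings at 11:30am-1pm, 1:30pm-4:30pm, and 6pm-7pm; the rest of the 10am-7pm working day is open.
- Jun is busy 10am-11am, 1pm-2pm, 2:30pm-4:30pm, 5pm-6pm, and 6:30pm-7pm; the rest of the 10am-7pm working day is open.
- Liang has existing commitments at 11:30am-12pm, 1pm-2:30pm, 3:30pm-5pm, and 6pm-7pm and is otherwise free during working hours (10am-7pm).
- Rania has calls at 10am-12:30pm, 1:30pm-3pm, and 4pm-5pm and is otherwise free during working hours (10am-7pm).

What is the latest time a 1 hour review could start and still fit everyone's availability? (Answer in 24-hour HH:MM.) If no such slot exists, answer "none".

Freya free within 10:00–19:00: 10:00–11:30, 13:00–13:30, 16:30–18:00.
Jun free within 10:00–19:00: 11:00–13:00, 14:00–14:30, 16:30–17:00, 18:00–18:30.
Liang free within 10:00–19:00: 10:00–11:30, 12:00–13:00, 14:30–15:30, 17:00–18:00.
Rania free within 10:00–19:00: 12:30–13:30, 15:00–16:00, 17:00–19:00.
Freya ∩ Jun: 11:00–11:30, 16:30–17:00.
Freya ∩ Jun ∩ Liang: 11:00–11:30.
Freya ∩ Jun ∩ Liang ∩ Rania: (none).
Windows ≥ 60 min: (none).

none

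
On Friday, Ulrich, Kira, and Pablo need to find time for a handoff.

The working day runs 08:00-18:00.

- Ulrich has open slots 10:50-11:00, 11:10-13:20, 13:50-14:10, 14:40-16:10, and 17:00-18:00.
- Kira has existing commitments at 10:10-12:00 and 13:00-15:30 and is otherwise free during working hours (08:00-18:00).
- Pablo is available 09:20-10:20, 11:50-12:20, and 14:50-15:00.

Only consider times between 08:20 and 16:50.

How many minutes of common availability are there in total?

20 minutes

Kira free within 08:00–18:00: 08:00–10:10, 12:00–13:00, 15:30–18:00.
Ulrich ∩ Kira: 12:00–13:00, 15:30–16:10, 17:00–18:00.
Ulrich ∩ Kira ∩ Pablo: 12:00–12:20.
Restricted to 08:20–16:50: 12:00–12:20.
Total common minutes: 20.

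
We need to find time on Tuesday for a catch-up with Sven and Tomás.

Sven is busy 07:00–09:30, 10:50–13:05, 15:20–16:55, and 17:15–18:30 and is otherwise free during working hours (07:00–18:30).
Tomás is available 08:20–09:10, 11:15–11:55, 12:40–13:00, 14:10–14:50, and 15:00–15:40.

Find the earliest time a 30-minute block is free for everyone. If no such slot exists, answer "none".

14:10

Sven free within 07:00–18:30: 09:30–10:50, 13:05–15:20, 16:55–17:15.
Sven ∩ Tomás: 14:10–14:50, 15:00–15:20.
Windows ≥ 30 min: 14:10–14:50.
Earliest such window starts at 14:10.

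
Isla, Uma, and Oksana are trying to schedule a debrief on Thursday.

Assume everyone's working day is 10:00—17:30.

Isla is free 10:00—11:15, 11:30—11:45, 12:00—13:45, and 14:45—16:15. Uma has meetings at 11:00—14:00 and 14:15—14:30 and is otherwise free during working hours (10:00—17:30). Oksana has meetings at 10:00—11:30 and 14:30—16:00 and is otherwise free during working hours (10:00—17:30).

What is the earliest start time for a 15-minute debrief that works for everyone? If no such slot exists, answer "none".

16:00

Uma free within 10:00–17:30: 10:00–11:00, 14:00–14:15, 14:30–17:30.
Oksana free within 10:00–17:30: 11:30–14:30, 16:00–17:30.
Isla ∩ Uma: 10:00–11:00, 14:45–16:15.
Isla ∩ Uma ∩ Oksana: 16:00–16:15.
Windows ≥ 15 min: 16:00–16:15.
Earliest such window starts at 16:00.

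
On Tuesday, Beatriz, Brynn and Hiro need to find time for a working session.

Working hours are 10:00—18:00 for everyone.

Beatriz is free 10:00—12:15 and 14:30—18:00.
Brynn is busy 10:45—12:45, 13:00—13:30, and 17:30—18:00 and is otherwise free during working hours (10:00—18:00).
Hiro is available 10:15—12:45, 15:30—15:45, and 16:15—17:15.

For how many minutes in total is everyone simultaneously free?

105 minutes

Brynn free within 10:00–18:00: 10:00–10:45, 12:45–13:00, 13:30–17:30.
Beatriz ∩ Brynn: 10:00–10:45, 14:30–17:30.
Beatriz ∩ Brynn ∩ Hiro: 10:15–10:45, 15:30–15:45, 16:15–17:15.
Total common minutes: 30 + 15 + 60 = 105.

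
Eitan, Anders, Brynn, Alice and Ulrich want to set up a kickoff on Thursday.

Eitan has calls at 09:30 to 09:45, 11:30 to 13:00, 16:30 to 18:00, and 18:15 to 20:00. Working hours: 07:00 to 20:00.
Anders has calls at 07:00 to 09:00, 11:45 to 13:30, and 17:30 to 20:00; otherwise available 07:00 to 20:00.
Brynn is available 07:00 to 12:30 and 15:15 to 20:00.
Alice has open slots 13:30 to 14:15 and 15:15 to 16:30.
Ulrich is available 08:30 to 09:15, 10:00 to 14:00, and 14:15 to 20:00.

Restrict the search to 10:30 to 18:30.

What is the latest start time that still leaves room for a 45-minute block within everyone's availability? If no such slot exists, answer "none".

15:45

Eitan free within 07:00–20:00: 07:00–09:30, 09:45–11:30, 13:00–16:30, 18:00–18:15.
Anders free within 07:00–20:00: 09:00–11:45, 13:30–17:30.
Eitan ∩ Anders: 09:00–09:30, 09:45–11:30, 13:30–16:30.
Eitan ∩ Anders ∩ Brynn: 09:00–09:30, 09:45–11:30, 15:15–16:30.
Eitan ∩ Anders ∩ Brynn ∩ Alice: 15:15–16:30.
Eitan ∩ Anders ∩ Brynn ∩ Alice ∩ Ulrich: 15:15–16:30.
Restricted to 10:30–18:30: 15:15–16:30.
Windows ≥ 45 min: 15:15–16:30.
Latest start in the last window 15:15–16:30 is 16:30 − 45 min = 15:45.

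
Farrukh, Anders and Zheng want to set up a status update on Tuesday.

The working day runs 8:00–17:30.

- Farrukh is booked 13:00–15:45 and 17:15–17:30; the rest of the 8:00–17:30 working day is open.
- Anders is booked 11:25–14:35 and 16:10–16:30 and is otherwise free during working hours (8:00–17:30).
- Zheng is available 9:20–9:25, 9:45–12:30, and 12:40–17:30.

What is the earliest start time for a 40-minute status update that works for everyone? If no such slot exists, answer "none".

09:45

Farrukh free within 08:00–17:30: 08:00–13:00, 15:45–17:15.
Anders free within 08:00–17:30: 08:00–11:25, 14:35–16:10, 16:30–17:30.
Farrukh ∩ Anders: 08:00–11:25, 15:45–16:10, 16:30–17:15.
Farrukh ∩ Anders ∩ Zheng: 09:20–09:25, 09:45–11:25, 15:45–16:10, 16:30–17:15.
Windows ≥ 40 min: 09:45–11:25, 16:30–17:15.
Earliest such window starts at 09:45.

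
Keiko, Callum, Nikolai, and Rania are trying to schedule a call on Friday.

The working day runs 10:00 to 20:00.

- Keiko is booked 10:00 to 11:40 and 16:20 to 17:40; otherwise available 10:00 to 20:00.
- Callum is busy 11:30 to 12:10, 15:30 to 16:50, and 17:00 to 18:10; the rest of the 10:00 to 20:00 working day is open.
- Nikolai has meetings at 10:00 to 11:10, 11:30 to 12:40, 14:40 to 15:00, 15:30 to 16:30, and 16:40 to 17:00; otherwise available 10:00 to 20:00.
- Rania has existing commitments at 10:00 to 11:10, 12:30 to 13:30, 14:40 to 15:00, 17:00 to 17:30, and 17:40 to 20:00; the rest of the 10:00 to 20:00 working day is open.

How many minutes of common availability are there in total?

100 minutes

Keiko free within 10:00–20:00: 11:40–16:20, 17:40–20:00.
Callum free within 10:00–20:00: 10:00–11:30, 12:10–15:30, 16:50–17:00, 18:10–20:00.
Nikolai free within 10:00–20:00: 11:10–11:30, 12:40–14:40, 15:00–15:30, 16:30–16:40, 17:00–20:00.
Rania free within 10:00–20:00: 11:10–12:30, 13:30–14:40, 15:00–17:00, 17:30–17:40.
Keiko ∩ Callum: 12:10–15:30, 18:10–20:00.
Keiko ∩ Callum ∩ Nikolai: 12:40–14:40, 15:00–15:30, 18:10–20:00.
Keiko ∩ Callum ∩ Nikolai ∩ Rania: 13:30–14:40, 15:00–15:30.
Total common minutes: 70 + 30 = 100.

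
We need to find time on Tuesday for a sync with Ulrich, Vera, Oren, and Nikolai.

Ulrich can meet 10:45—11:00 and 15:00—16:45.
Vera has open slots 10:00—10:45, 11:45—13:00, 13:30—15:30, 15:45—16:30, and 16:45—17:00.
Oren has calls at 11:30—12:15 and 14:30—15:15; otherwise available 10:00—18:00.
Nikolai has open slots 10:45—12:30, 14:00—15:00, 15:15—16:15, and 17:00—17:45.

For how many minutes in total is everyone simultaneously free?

45 minutes

Oren free within 10:00–18:00: 10:00–11:30, 12:15–14:30, 15:15–18:00.
Ulrich ∩ Vera: 15:00–15:30, 15:45–16:30.
Ulrich ∩ Vera ∩ Oren: 15:15–15:30, 15:45–16:30.
Ulrich ∩ Vera ∩ Oren ∩ Nikolai: 15:15–15:30, 15:45–16:15.
Total common minutes: 15 + 30 = 45.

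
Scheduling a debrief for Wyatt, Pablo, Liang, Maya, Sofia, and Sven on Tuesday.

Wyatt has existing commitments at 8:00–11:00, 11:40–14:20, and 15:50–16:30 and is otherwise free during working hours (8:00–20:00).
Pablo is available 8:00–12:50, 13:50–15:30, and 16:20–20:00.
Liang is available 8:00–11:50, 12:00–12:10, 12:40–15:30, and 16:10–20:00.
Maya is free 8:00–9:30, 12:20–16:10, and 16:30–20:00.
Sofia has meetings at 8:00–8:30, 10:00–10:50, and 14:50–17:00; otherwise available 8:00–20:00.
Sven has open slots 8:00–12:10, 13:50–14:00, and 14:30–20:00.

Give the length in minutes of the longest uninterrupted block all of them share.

Wyatt free within 08:00–20:00: 11:00–11:40, 14:20–15:50, 16:30–20:00.
Sofia free within 08:00–20:00: 08:30–10:00, 10:50–14:50, 17:00–20:00.
Wyatt ∩ Pablo: 11:00–11:40, 14:20–15:30, 16:30–20:00.
Wyatt ∩ Pablo ∩ Liang: 11:00–11:40, 14:20–15:30, 16:30–20:00.
Wyatt ∩ Pablo ∩ Liang ∩ Maya: 14:20–15:30, 16:30–20:00.
Wyatt ∩ Pablo ∩ Liang ∩ Maya ∩ Sofia: 14:20–14:50, 17:00–20:00.
Wyatt ∩ Pablo ∩ Liang ∩ Maya ∩ Sofia ∩ Sven: 14:30–14:50, 17:00–20:00.
Common window lengths: 20, 180 min; longest is 180.

180 minutes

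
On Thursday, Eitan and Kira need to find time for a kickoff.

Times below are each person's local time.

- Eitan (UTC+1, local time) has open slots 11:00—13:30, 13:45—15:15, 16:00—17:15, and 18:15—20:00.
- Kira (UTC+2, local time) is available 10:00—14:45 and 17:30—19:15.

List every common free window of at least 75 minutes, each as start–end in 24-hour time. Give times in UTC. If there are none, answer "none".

10:00–12:30

Eitan → UTC: 10:00–12:30, 12:45–14:15, 15:00–16:15, 17:15–19:00.
Kira → UTC: 08:00–12:45, 15:30–17:15.
Eitan ∩ Kira: 10:00–12:30, 15:30–16:15.
Windows ≥ 75 min: 10:00–12:30.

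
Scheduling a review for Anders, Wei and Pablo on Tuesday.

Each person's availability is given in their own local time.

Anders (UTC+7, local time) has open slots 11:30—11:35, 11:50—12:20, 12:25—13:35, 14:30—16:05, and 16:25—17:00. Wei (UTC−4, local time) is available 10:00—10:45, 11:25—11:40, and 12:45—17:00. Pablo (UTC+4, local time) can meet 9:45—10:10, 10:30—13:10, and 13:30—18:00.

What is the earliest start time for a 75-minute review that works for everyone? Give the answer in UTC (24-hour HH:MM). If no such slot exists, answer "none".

none

Anders → UTC: 04:30–04:35, 04:50–05:20, 05:25–06:35, 07:30–09:05, 09:25–10:00.
Wei → UTC: 14:00–14:45, 15:25–15:40, 16:45–21:00.
Pablo → UTC: 05:45–06:10, 06:30–09:10, 09:30–14:00.
Anders ∩ Wei: (none).
Anders ∩ Wei ∩ Pablo: (none).
Windows ≥ 75 min: (none).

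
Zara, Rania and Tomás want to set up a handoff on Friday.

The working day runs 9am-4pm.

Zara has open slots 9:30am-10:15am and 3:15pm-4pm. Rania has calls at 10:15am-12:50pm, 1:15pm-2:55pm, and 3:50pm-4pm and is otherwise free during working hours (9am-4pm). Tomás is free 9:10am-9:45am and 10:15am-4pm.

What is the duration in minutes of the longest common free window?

35 minutes

Rania free within 09:00–16:00: 09:00–10:15, 12:50–13:15, 14:55–15:50.
Zara ∩ Rania: 09:30–10:15, 15:15–15:50.
Zara ∩ Rania ∩ Tomás: 09:30–09:45, 15:15–15:50.
Common window lengths: 15, 35 min; longest is 35.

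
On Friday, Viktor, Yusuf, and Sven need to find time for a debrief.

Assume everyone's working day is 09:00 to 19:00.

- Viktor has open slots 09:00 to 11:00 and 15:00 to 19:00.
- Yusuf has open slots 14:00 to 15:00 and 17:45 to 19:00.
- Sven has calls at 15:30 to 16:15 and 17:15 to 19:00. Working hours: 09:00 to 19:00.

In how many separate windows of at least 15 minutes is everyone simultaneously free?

0

Sven free within 09:00–19:00: 09:00–15:30, 16:15–17:15.
Viktor ∩ Yusuf: 17:45–19:00.
Viktor ∩ Yusuf ∩ Sven: (none).
Windows ≥ 15 min: (none).
That's 0 windows.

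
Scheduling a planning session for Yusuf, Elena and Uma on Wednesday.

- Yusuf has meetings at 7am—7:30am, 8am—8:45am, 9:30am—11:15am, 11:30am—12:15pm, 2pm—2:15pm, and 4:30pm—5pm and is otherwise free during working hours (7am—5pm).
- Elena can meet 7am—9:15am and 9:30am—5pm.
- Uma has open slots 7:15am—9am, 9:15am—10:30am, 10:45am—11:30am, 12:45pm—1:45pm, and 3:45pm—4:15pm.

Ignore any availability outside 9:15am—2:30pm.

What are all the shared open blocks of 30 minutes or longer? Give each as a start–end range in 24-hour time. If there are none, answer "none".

12:45–13:45

Yusuf free within 07:00–17:00: 07:30–08:00, 08:45–09:30, 11:15–11:30, 12:15–14:00, 14:15–16:30.
Yusuf ∩ Elena: 07:30–08:00, 08:45–09:15, 11:15–11:30, 12:15–14:00, 14:15–16:30.
Yusuf ∩ Elena ∩ Uma: 07:30–08:00, 08:45–09:00, 11:15–11:30, 12:45–13:45, 15:45–16:15.
Restricted to 09:15–14:30: 11:15–11:30, 12:45–13:45.
Windows ≥ 30 min: 12:45–13:45.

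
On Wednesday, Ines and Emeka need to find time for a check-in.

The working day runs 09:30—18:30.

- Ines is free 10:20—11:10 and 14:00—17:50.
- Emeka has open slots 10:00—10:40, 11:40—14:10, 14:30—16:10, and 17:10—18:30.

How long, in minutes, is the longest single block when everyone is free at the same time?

100 minutes

Ines ∩ Emeka: 10:20–10:40, 14:00–14:10, 14:30–16:10, 17:10–17:50.
Common window lengths: 20, 10, 100, 40 min; longest is 100.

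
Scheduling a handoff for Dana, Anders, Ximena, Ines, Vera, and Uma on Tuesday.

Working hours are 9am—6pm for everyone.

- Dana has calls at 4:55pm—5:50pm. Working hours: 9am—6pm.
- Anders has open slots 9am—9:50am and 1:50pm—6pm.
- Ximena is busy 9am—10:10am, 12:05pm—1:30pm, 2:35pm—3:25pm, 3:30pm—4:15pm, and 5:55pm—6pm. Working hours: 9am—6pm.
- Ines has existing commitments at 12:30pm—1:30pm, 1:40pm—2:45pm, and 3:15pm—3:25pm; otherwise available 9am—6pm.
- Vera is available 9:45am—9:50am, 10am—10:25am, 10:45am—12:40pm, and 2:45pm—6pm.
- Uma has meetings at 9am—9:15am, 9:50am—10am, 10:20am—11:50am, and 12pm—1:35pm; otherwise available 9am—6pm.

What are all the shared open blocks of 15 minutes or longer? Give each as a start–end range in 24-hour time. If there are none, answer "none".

Dana free within 09:00–18:00: 09:00–16:55, 17:50–18:00.
Ximena free within 09:00–18:00: 10:10–12:05, 13:30–14:35, 15:25–15:30, 16:15–17:55.
Ines free within 09:00–18:00: 09:00–12:30, 13:30–13:40, 14:45–15:15, 15:25–18:00.
Uma free within 09:00–18:00: 09:15–09:50, 10:00–10:20, 11:50–12:00, 13:35–18:00.
Dana ∩ Anders: 09:00–09:50, 13:50–16:55, 17:50–18:00.
Dana ∩ Anders ∩ Ximena: 13:50–14:35, 15:25–15:30, 16:15–16:55, 17:50–17:55.
Dana ∩ Anders ∩ Ximena ∩ Ines: 15:25–15:30, 16:15–16:55, 17:50–17:55.
Dana ∩ Anders ∩ Ximena ∩ Ines ∩ Vera: 15:25–15:30, 16:15–16:55, 17:50–17:55.
Dana ∩ Anders ∩ Ximena ∩ Ines ∩ Vera ∩ Uma: 15:25–15:30, 16:15–16:55, 17:50–17:55.
Windows ≥ 15 min: 16:15–16:55.

16:15–16:55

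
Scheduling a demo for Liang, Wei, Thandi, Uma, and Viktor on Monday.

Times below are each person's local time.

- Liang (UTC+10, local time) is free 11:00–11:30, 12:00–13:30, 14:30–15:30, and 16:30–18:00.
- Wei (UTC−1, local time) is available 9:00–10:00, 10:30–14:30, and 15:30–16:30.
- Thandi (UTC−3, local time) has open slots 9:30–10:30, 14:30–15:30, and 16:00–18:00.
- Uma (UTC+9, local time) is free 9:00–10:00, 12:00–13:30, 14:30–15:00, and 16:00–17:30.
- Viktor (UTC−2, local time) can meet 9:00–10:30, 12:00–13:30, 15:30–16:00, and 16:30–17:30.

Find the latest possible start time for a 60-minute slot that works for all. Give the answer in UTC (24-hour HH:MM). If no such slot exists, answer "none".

none

Liang → UTC: 01:00–01:30, 02:00–03:30, 04:30–05:30, 06:30–08:00.
Wei → UTC: 10:00–11:00, 11:30–15:30, 16:30–17:30.
Thandi → UTC: 12:30–13:30, 17:30–18:30, 19:00–21:00.
Uma → UTC: 00:00–01:00, 03:00–04:30, 05:30–06:00, 07:00–08:30.
Viktor → UTC: 11:00–12:30, 14:00–15:30, 17:30–18:00, 18:30–19:30.
Liang ∩ Wei: (none).
Liang ∩ Wei ∩ Thandi: (none).
Liang ∩ Wei ∩ Thandi ∩ Uma: (none).
Liang ∩ Wei ∩ Thandi ∩ Uma ∩ Viktor: (none).
Windows ≥ 60 min: (none).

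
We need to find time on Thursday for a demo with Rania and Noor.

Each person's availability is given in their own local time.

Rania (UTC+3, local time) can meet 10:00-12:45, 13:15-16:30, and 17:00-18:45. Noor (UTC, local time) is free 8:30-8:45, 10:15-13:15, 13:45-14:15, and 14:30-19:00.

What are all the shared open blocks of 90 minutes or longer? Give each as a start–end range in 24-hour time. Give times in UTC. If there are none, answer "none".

Rania → UTC: 07:00–09:45, 10:15–13:30, 14:00–15:45.
Noor → UTC: 08:30–08:45, 10:15–13:15, 13:45–14:15, 14:30–19:00.
Rania ∩ Noor: 08:30–08:45, 10:15–13:15, 14:00–14:15, 14:30–15:45.
Windows ≥ 90 min: 10:15–13:15.

10:15–13:15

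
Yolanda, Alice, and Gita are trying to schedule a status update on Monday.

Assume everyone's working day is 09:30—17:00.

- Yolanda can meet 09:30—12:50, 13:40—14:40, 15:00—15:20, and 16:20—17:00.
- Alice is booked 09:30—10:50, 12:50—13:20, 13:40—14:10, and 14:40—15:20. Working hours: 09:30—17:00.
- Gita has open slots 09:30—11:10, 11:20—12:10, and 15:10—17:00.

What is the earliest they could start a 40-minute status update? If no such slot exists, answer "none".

11:20

Alice free within 09:30–17:00: 10:50–12:50, 13:20–13:40, 14:10–14:40, 15:20–17:00.
Yolanda ∩ Alice: 10:50–12:50, 14:10–14:40, 16:20–17:00.
Yolanda ∩ Alice ∩ Gita: 10:50–11:10, 11:20–12:10, 16:20–17:00.
Windows ≥ 40 min: 11:20–12:10, 16:20–17:00.
Earliest such window starts at 11:20.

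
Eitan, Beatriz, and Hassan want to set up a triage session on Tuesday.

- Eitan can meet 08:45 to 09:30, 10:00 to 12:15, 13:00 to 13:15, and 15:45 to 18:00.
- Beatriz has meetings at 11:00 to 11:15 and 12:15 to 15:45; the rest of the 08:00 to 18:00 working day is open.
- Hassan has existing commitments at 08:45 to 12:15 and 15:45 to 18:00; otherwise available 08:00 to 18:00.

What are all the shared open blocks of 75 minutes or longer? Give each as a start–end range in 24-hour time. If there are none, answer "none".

Beatriz free within 08:00–18:00: 08:00–11:00, 11:15–12:15, 15:45–18:00.
Hassan free within 08:00–18:00: 08:00–08:45, 12:15–15:45.
Eitan ∩ Beatriz: 08:45–09:30, 10:00–11:00, 11:15–12:15, 15:45–18:00.
Eitan ∩ Beatriz ∩ Hassan: (none).
Windows ≥ 75 min: (none).

none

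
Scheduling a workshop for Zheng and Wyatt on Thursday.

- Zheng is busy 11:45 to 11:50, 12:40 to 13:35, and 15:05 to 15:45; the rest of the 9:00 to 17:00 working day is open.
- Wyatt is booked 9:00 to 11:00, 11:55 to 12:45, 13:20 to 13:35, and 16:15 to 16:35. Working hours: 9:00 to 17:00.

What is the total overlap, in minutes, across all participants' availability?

195 minutes

Zheng free within 09:00–17:00: 09:00–11:45, 11:50–12:40, 13:35–15:05, 15:45–17:00.
Wyatt free within 09:00–17:00: 11:00–11:55, 12:45–13:20, 13:35–16:15, 16:35–17:00.
Zheng ∩ Wyatt: 11:00–11:45, 11:50–11:55, 13:35–15:05, 15:45–16:15, 16:35–17:00.
Total common minutes: 45 + 5 + 90 + 30 + 25 = 195.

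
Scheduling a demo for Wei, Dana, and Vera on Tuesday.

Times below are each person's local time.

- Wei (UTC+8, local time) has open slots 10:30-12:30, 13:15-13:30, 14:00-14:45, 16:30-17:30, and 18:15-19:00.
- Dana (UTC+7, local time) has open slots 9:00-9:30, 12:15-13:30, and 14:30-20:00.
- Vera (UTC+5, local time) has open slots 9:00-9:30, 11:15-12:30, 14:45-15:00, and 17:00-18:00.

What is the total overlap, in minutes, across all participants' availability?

15 minutes

Wei → UTC: 02:30–04:30, 05:15–05:30, 06:00–06:45, 08:30–09:30, 10:15–11:00.
Dana → UTC: 02:00–02:30, 05:15–06:30, 07:30–13:00.
Vera → UTC: 04:00–04:30, 06:15–07:30, 09:45–10:00, 12:00–13:00.
Wei ∩ Dana: 05:15–05:30, 06:00–06:30, 08:30–09:30, 10:15–11:00.
Wei ∩ Dana ∩ Vera: 06:15–06:30.
Total common minutes: 15.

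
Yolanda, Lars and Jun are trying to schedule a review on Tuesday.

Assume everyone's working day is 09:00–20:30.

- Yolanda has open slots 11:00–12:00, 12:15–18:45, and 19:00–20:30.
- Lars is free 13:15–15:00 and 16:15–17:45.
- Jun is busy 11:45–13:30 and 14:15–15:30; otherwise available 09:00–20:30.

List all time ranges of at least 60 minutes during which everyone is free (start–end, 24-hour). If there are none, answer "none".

16:15–17:45

Jun free within 09:00–20:30: 09:00–11:45, 13:30–14:15, 15:30–20:30.
Yolanda ∩ Lars: 13:15–15:00, 16:15–17:45.
Yolanda ∩ Lars ∩ Jun: 13:30–14:15, 16:15–17:45.
Windows ≥ 60 min: 16:15–17:45.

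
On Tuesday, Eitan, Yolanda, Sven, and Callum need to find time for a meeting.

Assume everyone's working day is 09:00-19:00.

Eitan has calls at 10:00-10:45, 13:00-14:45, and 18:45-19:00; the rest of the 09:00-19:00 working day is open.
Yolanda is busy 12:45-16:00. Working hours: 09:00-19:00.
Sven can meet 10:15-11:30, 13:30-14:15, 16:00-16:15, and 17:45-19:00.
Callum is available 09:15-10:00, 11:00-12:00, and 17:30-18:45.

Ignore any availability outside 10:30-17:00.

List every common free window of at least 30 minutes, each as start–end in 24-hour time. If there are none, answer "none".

11:00–11:30

Eitan free within 09:00–19:00: 09:00–10:00, 10:45–13:00, 14:45–18:45.
Yolanda free within 09:00–19:00: 09:00–12:45, 16:00–19:00.
Eitan ∩ Yolanda: 09:00–10:00, 10:45–12:45, 16:00–18:45.
Eitan ∩ Yolanda ∩ Sven: 10:45–11:30, 16:00–16:15, 17:45–18:45.
Eitan ∩ Yolanda ∩ Sven ∩ Callum: 11:00–11:30, 17:45–18:45.
Restricted to 10:30–17:00: 11:00–11:30.
Windows ≥ 30 min: 11:00–11:30.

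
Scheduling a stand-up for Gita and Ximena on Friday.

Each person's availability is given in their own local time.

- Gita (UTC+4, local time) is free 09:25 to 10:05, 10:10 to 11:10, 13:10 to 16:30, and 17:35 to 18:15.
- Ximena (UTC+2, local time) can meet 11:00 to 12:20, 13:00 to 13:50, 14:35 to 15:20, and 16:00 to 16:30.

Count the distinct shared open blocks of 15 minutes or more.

Gita → UTC: 05:25–06:05, 06:10–07:10, 09:10–12:30, 13:35–14:15.
Ximena → UTC: 09:00–10:20, 11:00–11:50, 12:35–13:20, 14:00–14:30.
Gita ∩ Ximena: 09:10–10:20, 11:00–11:50, 14:00–14:15.
Windows ≥ 15 min: 09:10–10:20, 11:00–11:50, 14:00–14:15.
That's 3 windows.

3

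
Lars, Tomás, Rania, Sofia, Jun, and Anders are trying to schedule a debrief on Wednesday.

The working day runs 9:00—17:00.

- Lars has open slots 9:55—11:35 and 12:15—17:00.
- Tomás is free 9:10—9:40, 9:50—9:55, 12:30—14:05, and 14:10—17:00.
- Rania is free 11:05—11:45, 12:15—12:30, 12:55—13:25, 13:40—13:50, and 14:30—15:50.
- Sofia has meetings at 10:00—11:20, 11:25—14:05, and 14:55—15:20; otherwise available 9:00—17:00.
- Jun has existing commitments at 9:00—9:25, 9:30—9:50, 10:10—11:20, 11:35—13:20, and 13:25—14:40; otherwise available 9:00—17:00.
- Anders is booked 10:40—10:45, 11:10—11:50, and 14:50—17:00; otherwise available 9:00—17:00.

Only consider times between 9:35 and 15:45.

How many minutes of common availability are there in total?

10 minutes

Sofia free within 09:00–17:00: 09:00–10:00, 11:20–11:25, 14:05–14:55, 15:20–17:00.
Jun free within 09:00–17:00: 09:25–09:30, 09:50–10:10, 11:20–11:35, 13:20–13:25, 14:40–17:00.
Anders free within 09:00–17:00: 09:00–10:40, 10:45–11:10, 11:50–14:50.
Lars ∩ Tomás: 12:30–14:05, 14:10–17:00.
Lars ∩ Tomás ∩ Rania: 12:55–13:25, 13:40–13:50, 14:30–15:50.
Lars ∩ Tomás ∩ Rania ∩ Sofia: 14:30–14:55, 15:20–15:50.
Lars ∩ Tomás ∩ Rania ∩ Sofia ∩ Jun: 14:40–14:55, 15:20–15:50.
Lars ∩ Tomás ∩ Rania ∩ Sofia ∩ Jun ∩ Anders: 14:40–14:50.
Restricted to 09:35–15:45: 14:40–14:50.
Total common minutes: 10.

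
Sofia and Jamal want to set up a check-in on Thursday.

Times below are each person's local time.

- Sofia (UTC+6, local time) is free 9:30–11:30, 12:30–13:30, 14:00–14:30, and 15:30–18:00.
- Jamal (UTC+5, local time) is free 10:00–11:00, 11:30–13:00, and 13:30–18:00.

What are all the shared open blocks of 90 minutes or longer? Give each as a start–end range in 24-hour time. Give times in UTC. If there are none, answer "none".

Sofia → UTC: 03:30–05:30, 06:30–07:30, 08:00–08:30, 09:30–12:00.
Jamal → UTC: 05:00–06:00, 06:30–08:00, 08:30–13:00.
Sofia ∩ Jamal: 05:00–05:30, 06:30–07:30, 09:30–12:00.
Windows ≥ 90 min: 09:30–12:00.

09:30–12:00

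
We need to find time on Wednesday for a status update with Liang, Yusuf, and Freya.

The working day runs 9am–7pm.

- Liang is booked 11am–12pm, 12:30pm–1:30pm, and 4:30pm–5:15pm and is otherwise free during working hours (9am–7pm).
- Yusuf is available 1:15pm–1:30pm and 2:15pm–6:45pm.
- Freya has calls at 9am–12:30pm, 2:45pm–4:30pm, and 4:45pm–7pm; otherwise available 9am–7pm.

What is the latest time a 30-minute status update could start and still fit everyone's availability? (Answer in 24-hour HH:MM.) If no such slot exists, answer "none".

Liang free within 09:00–19:00: 09:00–11:00, 12:00–12:30, 13:30–16:30, 17:15–19:00.
Freya free within 09:00–19:00: 12:30–14:45, 16:30–16:45.
Liang ∩ Yusuf: 14:15–16:30, 17:15–18:45.
Liang ∩ Yusuf ∩ Freya: 14:15–14:45.
Windows ≥ 30 min: 14:15–14:45.
Latest start in the last window 14:15–14:45 is 14:45 − 30 min = 14:15.

14:15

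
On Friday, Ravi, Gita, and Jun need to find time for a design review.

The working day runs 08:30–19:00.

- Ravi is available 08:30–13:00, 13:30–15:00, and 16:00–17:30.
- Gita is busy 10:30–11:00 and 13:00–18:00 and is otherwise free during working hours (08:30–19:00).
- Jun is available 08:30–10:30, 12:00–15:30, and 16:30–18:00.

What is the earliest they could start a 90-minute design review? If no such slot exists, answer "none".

08:30

Gita free within 08:30–19:00: 08:30–10:30, 11:00–13:00, 18:00–19:00.
Ravi ∩ Gita: 08:30–10:30, 11:00–13:00.
Ravi ∩ Gita ∩ Jun: 08:30–10:30, 12:00–13:00.
Windows ≥ 90 min: 08:30–10:30.
Earliest such window starts at 08:30.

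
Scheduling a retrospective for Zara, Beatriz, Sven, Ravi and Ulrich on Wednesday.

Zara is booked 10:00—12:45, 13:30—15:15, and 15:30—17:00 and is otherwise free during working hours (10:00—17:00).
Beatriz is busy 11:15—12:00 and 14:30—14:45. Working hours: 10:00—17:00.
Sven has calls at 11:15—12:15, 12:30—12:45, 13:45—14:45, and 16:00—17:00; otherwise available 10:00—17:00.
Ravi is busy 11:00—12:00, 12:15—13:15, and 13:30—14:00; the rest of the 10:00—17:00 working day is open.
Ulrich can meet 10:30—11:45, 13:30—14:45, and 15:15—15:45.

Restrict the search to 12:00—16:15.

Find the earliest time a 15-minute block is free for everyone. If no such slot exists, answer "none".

Zara free within 10:00–17:00: 12:45–13:30, 15:15–15:30.
Beatriz free within 10:00–17:00: 10:00–11:15, 12:00–14:30, 14:45–17:00.
Sven free within 10:00–17:00: 10:00–11:15, 12:15–12:30, 12:45–13:45, 14:45–16:00.
Ravi free within 10:00–17:00: 10:00–11:00, 12:00–12:15, 13:15–13:30, 14:00–17:00.
Zara ∩ Beatriz: 12:45–13:30, 15:15–15:30.
Zara ∩ Beatriz ∩ Sven: 12:45–13:30, 15:15–15:30.
Zara ∩ Beatriz ∩ Sven ∩ Ravi: 13:15–13:30, 15:15–15:30.
Zara ∩ Beatriz ∩ Sven ∩ Ravi ∩ Ulrich: 15:15–15:30.
Restricted to 12:00–16:15: 15:15–15:30.
Windows ≥ 15 min: 15:15–15:30.
Earliest such window starts at 15:15.

15:15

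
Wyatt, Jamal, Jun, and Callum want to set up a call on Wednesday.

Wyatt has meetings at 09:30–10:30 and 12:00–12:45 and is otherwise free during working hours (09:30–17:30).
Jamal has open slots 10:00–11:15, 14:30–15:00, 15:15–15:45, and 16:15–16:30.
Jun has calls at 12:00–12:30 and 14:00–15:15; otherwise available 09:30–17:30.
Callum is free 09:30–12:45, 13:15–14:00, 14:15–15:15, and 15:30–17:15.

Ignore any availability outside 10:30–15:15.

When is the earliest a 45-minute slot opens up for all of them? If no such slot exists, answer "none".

10:30

Wyatt free within 09:30–17:30: 10:30–12:00, 12:45–17:30.
Jun free within 09:30–17:30: 09:30–12:00, 12:30–14:00, 15:15–17:30.
Wyatt ∩ Jamal: 10:30–11:15, 14:30–15:00, 15:15–15:45, 16:15–16:30.
Wyatt ∩ Jamal ∩ Jun: 10:30–11:15, 15:15–15:45, 16:15–16:30.
Wyatt ∩ Jamal ∩ Jun ∩ Callum: 10:30–11:15, 15:30–15:45, 16:15–16:30.
Restricted to 10:30–15:15: 10:30–11:15.
Windows ≥ 45 min: 10:30–11:15.
Earliest such window starts at 10:30.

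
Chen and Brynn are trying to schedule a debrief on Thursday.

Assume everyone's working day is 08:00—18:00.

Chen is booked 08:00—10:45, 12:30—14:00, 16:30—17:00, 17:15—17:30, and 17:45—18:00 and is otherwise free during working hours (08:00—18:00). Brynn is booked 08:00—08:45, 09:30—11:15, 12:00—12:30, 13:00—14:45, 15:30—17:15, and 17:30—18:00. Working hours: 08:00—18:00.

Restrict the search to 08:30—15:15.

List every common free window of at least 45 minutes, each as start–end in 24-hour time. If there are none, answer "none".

11:15–12:00

Chen free within 08:00–18:00: 10:45–12:30, 14:00–16:30, 17:00–17:15, 17:30–17:45.
Brynn free within 08:00–18:00: 08:45–09:30, 11:15–12:00, 12:30–13:00, 14:45–15:30, 17:15–17:30.
Chen ∩ Brynn: 11:15–12:00, 14:45–15:30.
Restricted to 08:30–15:15: 11:15–12:00, 14:45–15:15.
Windows ≥ 45 min: 11:15–12:00.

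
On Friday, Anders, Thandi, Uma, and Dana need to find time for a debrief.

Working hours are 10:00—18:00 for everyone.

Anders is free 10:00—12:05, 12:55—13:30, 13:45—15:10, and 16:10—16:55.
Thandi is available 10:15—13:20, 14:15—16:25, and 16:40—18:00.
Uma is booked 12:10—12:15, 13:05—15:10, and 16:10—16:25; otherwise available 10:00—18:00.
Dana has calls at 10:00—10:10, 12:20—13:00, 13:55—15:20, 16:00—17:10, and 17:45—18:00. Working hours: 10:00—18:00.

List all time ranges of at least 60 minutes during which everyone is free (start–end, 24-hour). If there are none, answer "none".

Uma free within 10:00–18:00: 10:00–12:10, 12:15–13:05, 15:10–16:10, 16:25–18:00.
Dana free within 10:00–18:00: 10:10–12:20, 13:00–13:55, 15:20–16:00, 17:10–17:45.
Anders ∩ Thandi: 10:15–12:05, 12:55–13:20, 14:15–15:10, 16:10–16:25, 16:40–16:55.
Anders ∩ Thandi ∩ Uma: 10:15–12:05, 12:55–13:05, 16:40–16:55.
Anders ∩ Thandi ∩ Uma ∩ Dana: 10:15–12:05, 13:00–13:05.
Windows ≥ 60 min: 10:15–12:05.

10:15–12:05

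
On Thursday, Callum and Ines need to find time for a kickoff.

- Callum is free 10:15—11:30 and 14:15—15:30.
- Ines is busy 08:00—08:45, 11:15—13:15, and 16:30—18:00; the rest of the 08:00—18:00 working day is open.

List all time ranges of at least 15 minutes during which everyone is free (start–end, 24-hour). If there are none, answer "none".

10:15–11:15, 14:15–15:30

Ines free within 08:00–18:00: 08:45–11:15, 13:15–16:30.
Callum ∩ Ines: 10:15–11:15, 14:15–15:30.
Windows ≥ 15 min: 10:15–11:15, 14:15–15:30.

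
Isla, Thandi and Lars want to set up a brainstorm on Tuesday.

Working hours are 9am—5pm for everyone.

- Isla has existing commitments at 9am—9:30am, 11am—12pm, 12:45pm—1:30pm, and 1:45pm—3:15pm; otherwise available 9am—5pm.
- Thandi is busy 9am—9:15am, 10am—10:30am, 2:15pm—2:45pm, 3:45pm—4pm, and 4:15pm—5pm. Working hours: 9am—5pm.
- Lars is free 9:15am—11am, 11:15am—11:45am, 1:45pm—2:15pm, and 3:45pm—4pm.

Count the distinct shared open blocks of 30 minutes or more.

Isla free within 09:00–17:00: 09:30–11:00, 12:00–12:45, 13:30–13:45, 15:15–17:00.
Thandi free within 09:00–17:00: 09:15–10:00, 10:30–14:15, 14:45–15:45, 16:00–16:15.
Isla ∩ Thandi: 09:30–10:00, 10:30–11:00, 12:00–12:45, 13:30–13:45, 15:15–15:45, 16:00–16:15.
Isla ∩ Thandi ∩ Lars: 09:30–10:00, 10:30–11:00.
Windows ≥ 30 min: 09:30–10:00, 10:30–11:00.
That's 2 windows.

2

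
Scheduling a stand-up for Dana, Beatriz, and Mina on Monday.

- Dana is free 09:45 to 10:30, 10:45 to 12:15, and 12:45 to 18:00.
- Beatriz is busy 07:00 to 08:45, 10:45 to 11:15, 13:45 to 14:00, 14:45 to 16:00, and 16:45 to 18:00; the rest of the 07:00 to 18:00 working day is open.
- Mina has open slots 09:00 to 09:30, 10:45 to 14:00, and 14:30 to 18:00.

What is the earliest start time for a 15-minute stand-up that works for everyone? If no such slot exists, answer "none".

11:15

Beatriz free within 07:00–18:00: 08:45–10:45, 11:15–13:45, 14:00–14:45, 16:00–16:45.
Dana ∩ Beatriz: 09:45–10:30, 11:15–12:15, 12:45–13:45, 14:00–14:45, 16:00–16:45.
Dana ∩ Beatriz ∩ Mina: 11:15–12:15, 12:45–13:45, 14:30–14:45, 16:00–16:45.
Windows ≥ 15 min: 11:15–12:15, 12:45–13:45, 14:30–14:45, 16:00–16:45.
Earliest such window starts at 11:15.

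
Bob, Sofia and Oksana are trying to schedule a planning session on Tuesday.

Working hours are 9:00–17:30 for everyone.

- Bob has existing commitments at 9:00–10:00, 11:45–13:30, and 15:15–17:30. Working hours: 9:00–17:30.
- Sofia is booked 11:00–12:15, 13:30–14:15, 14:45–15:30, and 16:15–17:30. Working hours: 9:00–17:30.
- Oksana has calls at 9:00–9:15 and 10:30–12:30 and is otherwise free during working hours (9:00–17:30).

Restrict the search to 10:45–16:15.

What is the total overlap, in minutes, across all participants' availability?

30 minutes

Bob free within 09:00–17:30: 10:00–11:45, 13:30–15:15.
Sofia free within 09:00–17:30: 09:00–11:00, 12:15–13:30, 14:15–14:45, 15:30–16:15.
Oksana free within 09:00–17:30: 09:15–10:30, 12:30–17:30.
Bob ∩ Sofia: 10:00–11:00, 14:15–14:45.
Bob ∩ Sofia ∩ Oksana: 10:00–10:30, 14:15–14:45.
Restricted to 10:45–16:15: 14:15–14:45.
Total common minutes: 30.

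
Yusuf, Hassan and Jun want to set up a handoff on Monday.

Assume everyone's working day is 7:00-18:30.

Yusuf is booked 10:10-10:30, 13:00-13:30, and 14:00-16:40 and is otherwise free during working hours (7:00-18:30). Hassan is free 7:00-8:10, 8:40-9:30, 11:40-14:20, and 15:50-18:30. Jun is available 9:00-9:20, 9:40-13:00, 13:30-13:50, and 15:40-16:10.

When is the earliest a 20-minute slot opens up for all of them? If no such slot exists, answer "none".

Yusuf free within 07:00–18:30: 07:00–10:10, 10:30–13:00, 13:30–14:00, 16:40–18:30.
Yusuf ∩ Hassan: 07:00–08:10, 08:40–09:30, 11:40–13:00, 13:30–14:00, 16:40–18:30.
Yusuf ∩ Hassan ∩ Jun: 09:00–09:20, 11:40–13:00, 13:30–13:50.
Windows ≥ 20 min: 09:00–09:20, 11:40–13:00, 13:30–13:50.
Earliest such window starts at 09:00.

09:00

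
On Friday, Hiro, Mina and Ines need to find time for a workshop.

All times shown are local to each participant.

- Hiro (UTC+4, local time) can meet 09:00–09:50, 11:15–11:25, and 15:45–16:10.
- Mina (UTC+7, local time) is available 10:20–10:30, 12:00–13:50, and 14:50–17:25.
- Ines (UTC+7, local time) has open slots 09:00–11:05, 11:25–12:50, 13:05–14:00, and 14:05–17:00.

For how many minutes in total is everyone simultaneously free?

Hiro → UTC: 05:00–05:50, 07:15–07:25, 11:45–12:10.
Mina → UTC: 03:20–03:30, 05:00–06:50, 07:50–10:25.
Ines → UTC: 02:00–04:05, 04:25–05:50, 06:05–07:00, 07:05–10:00.
Hiro ∩ Mina: 05:00–05:50.
Hiro ∩ Mina ∩ Ines: 05:00–05:50.
Total common minutes: 50.

50 minutes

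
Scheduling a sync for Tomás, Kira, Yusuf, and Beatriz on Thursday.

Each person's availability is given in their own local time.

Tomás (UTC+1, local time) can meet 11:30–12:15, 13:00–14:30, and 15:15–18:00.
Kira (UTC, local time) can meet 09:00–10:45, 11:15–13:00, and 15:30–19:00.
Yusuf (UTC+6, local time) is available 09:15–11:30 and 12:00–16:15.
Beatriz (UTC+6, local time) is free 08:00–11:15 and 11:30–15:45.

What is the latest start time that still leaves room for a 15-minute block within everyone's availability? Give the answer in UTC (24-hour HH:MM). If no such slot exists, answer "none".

Tomás → UTC: 10:30–11:15, 12:00–13:30, 14:15–17:00.
Kira → UTC: 09:00–10:45, 11:15–13:00, 15:30–19:00.
Yusuf → UTC: 03:15–05:30, 06:00–10:15.
Beatriz → UTC: 02:00–05:15, 05:30–09:45.
Tomás ∩ Kira: 10:30–10:45, 12:00–13:00, 15:30–17:00.
Tomás ∩ Kira ∩ Yusuf: (none).
Tomás ∩ Kira ∩ Yusuf ∩ Beatriz: (none).
Windows ≥ 15 min: (none).

none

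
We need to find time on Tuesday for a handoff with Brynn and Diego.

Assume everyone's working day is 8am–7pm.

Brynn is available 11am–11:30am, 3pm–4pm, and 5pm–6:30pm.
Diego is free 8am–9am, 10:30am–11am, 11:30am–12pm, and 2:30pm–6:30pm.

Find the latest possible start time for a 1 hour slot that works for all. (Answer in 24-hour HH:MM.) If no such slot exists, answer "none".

17:30

Brynn ∩ Diego: 15:00–16:00, 17:00–18:30.
Windows ≥ 60 min: 15:00–16:00, 17:00–18:30.
Latest start in the last window 17:00–18:30 is 18:30 − 60 min = 17:30.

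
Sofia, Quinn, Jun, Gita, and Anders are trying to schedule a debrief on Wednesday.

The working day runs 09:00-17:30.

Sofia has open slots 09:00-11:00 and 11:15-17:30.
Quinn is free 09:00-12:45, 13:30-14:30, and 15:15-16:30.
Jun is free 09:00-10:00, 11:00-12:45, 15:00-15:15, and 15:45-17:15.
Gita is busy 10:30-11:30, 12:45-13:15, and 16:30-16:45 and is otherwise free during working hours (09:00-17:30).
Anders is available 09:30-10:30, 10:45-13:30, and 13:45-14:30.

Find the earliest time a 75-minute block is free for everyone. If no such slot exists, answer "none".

Gita free within 09:00–17:30: 09:00–10:30, 11:30–12:45, 13:15–16:30, 16:45–17:30.
Sofia ∩ Quinn: 09:00–11:00, 11:15–12:45, 13:30–14:30, 15:15–16:30.
Sofia ∩ Quinn ∩ Jun: 09:00–10:00, 11:15–12:45, 15:45–16:30.
Sofia ∩ Quinn ∩ Jun ∩ Gita: 09:00–10:00, 11:30–12:45, 15:45–16:30.
Sofia ∩ Quinn ∩ Jun ∩ Gita ∩ Anders: 09:30–10:00, 11:30–12:45.
Windows ≥ 75 min: 11:30–12:45.
Earliest such window starts at 11:30.

11:30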